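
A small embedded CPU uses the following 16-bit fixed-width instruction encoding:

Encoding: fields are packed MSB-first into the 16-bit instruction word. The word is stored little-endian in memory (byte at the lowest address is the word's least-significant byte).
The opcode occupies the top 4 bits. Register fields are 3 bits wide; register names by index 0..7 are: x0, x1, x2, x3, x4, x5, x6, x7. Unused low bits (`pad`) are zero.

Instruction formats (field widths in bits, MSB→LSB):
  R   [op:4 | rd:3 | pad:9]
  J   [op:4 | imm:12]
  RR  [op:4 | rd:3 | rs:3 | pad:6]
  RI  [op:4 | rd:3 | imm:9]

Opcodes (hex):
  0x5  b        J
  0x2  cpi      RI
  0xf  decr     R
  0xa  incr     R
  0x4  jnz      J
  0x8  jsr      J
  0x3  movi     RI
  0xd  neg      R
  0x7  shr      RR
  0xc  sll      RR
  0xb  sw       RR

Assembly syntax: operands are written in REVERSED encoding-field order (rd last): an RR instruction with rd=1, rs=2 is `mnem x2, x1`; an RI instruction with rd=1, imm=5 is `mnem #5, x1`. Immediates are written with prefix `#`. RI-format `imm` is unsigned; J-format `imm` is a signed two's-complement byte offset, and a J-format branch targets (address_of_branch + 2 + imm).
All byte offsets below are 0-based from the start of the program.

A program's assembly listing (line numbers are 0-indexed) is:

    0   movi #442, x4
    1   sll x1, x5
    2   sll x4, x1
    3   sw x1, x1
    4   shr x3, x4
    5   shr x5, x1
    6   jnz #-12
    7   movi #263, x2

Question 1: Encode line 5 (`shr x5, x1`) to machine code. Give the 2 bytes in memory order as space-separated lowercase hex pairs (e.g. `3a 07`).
5. shr fields op=0x7:4|rd=1:3|rs=5:3|pad=0:6 → word 7340h → 40 73

40 73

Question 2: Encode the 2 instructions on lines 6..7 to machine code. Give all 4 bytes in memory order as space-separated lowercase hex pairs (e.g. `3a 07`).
line 6 (jnz): pack op=0x4:4|imm=-12:12 = 0x4ff4; little→ f4 4f
line 7 (movi): pack op=0x3:4|rd=2:3|imm=263:9 = 0x3507; little→ 07 35

f4 4f 07 35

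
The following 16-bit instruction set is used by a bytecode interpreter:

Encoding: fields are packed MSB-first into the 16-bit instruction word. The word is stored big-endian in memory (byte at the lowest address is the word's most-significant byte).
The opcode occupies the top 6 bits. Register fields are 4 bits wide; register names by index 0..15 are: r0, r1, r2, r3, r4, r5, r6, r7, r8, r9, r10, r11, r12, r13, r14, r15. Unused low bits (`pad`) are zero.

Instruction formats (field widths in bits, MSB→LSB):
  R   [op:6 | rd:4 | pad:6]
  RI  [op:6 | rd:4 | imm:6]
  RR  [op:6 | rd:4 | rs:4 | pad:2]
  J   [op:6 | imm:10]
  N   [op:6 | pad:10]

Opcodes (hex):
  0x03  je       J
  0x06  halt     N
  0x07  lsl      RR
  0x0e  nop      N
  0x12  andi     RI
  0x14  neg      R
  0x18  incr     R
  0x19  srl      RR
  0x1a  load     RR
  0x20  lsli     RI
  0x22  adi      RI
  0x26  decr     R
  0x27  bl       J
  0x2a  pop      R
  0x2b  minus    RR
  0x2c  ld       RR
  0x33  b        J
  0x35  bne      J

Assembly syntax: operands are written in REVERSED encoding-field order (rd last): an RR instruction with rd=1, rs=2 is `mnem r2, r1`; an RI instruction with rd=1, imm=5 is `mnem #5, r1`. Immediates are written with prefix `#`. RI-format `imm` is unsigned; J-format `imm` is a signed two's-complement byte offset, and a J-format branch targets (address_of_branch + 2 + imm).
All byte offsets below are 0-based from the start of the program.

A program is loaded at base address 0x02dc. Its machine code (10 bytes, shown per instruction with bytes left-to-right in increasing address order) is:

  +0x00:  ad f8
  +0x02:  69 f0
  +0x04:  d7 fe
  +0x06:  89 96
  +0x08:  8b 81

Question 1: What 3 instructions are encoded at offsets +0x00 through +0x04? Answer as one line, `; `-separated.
@+00  big-endian(ad f8) = 0xadf8
  top 6b → 0x2b → minus [RR]
  rd: (w>>6)&0xf=0x7 → r7
  rs: (w>>2)&0xf=0xe → r14
@+02  big-endian(69 f0) = 0x69f0
  top 6b → 0x1a → load [RR]
  rd: (w>>6)&0xf=0x7 → r7
  rs: (w>>2)&0xf=0xc → r12
@+04  big-endian(d7 fe) = 0xd7fe
  top 6b → 0x35 → bne [J]
  imm: (w>>0)&0x3ff=0x3fe (s10→-2) → #-2

minus r14, r7; load r12, r7; bne #-2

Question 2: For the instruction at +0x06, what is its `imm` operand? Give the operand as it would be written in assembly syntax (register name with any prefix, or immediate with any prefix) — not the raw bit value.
[06] 89 96 → 0x8996
  top 6b → 0x22 → adi [RI]
  rd: (w>>6)&0xf=0x6 → r6
  imm: (w>>0)&0x3f=0x16 → #22

#22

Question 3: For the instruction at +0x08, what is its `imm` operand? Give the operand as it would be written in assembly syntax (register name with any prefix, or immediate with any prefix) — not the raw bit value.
#1

[08] 8b 81 → 0x8b81
  opcode bits[15:10]=0x22: adi/RI
  rd@[9:6]=0xe ⇒ r14
  imm@[5:0]=0x1 ⇒ #1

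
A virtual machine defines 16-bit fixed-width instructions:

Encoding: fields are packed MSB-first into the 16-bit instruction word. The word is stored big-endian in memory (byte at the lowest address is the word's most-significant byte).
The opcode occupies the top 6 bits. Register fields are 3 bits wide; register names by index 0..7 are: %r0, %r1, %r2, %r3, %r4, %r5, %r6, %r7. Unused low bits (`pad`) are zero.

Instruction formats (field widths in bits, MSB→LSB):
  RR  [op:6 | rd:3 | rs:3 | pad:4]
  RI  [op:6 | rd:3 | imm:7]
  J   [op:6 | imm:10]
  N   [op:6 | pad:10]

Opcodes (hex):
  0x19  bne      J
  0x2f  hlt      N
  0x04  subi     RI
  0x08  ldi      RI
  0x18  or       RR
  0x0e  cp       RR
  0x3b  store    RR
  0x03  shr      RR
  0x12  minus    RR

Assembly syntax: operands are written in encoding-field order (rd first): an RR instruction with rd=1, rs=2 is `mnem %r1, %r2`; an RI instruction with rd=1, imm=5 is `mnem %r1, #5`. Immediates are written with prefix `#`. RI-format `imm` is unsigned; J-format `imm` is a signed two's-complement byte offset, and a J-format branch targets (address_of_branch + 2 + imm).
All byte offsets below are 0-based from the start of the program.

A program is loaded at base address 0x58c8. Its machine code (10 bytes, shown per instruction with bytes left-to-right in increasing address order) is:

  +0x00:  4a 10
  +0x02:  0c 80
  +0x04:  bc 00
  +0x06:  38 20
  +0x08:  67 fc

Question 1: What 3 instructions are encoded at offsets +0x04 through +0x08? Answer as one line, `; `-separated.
hlt; cp %r0, %r2; bne #-4

+0x04: bc 00 ⇒ word 0xbc00 (big)
  top 6b → 0x2f → hlt [N]
+0x06: 38 20 ⇒ word 0x3820 (big)
  top 6b → 0xe → cp [RR]
  [9:7] rd=0 = %r0
  [6:4] rs=2 = %r2
+0x08: 67 fc ⇒ word 0x67fc (big)
  top 6b → 0x19 → bne [J]
  [9:0] imm=1020 (s10→-4) = #-4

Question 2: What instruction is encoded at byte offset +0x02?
shr %r1, %r0

+0x02: 0c 80 ⇒ word 0x0c80 (big)
  opcode bits[15:10]=0x3: shr/RR
  rd: (w>>7)&0x7=0x1 → %r1
  rs: (w>>4)&0x7=0x0 → %r0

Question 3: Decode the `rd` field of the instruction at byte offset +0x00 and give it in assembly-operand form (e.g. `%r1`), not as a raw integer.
+0x00: 4a 10 ⇒ word 0x4a10 (big)
  op=0x4a10>>10=0x12 ⇒ minus (RR)
  rd: (w>>7)&0x7=0x4 → %r4
  rs: (w>>4)&0x7=0x1 → %r1

%r4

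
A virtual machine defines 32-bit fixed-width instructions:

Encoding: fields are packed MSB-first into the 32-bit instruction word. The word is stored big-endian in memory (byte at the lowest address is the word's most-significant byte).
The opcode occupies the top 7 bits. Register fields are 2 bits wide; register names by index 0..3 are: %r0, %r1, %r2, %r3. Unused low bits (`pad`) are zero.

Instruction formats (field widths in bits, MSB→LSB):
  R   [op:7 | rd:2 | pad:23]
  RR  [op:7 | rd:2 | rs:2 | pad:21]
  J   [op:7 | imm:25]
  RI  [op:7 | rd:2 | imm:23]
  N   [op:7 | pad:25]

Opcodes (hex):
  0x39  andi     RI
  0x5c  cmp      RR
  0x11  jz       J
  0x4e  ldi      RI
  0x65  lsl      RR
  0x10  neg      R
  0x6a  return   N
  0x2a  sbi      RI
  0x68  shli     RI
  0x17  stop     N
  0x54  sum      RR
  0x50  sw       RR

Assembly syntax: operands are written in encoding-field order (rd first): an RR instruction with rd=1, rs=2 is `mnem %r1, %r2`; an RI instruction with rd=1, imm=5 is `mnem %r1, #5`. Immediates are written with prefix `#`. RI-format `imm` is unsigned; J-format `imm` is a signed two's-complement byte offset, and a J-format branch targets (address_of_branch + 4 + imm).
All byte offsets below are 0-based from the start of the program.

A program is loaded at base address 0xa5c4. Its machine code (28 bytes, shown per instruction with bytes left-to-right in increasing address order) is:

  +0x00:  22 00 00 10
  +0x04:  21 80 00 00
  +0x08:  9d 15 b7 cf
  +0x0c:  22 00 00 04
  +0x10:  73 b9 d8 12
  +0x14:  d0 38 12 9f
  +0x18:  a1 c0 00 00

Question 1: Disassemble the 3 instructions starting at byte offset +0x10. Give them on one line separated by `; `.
@+10  big-endian(73 b9 d8 12) = 0x73b9d812
  top 7b → 0x39 → andi [RI]
  [24:23] rd=3 = %r3
  [22:0] imm=3790866 = #3790866
@+14  big-endian(d0 38 12 9f) = 0xd038129f
  top 7b → 0x68 → shli [RI]
  [24:23] rd=0 = %r0
  [22:0] imm=3674783 = #3674783
@+18  big-endian(a1 c0 00 00) = 0xa1c00000
  top 7b → 0x50 → sw [RR]
  [24:23] rd=3 = %r3
  [22:21] rs=2 = %r2

andi %r3, #3790866; shli %r0, #3674783; sw %r3, %r2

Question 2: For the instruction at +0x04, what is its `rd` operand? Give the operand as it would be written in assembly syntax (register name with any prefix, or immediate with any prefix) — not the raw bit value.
@+04  big-endian(21 80 00 00) = 0x21800000
  op=0x21800000>>25=0x10 ⇒ neg (R)
  rd: (w>>23)&0x3=0x3 → %r3

%r3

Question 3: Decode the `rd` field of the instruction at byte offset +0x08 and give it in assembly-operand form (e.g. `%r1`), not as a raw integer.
%r2

[08] 9d 15 b7 cf → 0x9d15b7cf
  op=0x9d15b7cf>>25=0x4e ⇒ ldi (RI)
  rd: (w>>23)&0x3=0x2 → %r2
  imm: (w>>0)&0x7fffff=0x15b7cf → #1423311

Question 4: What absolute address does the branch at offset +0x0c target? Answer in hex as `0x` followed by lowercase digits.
@+0c  big-endian(22 00 00 04) = 0x22000004
  opcode bits[31:25]=0x11: jz/J
  [24:0] imm=4 = #4
  target = base 0xa5c4 + off 0x0c + 4 + imm 4 = 0xa5d8

0xa5d8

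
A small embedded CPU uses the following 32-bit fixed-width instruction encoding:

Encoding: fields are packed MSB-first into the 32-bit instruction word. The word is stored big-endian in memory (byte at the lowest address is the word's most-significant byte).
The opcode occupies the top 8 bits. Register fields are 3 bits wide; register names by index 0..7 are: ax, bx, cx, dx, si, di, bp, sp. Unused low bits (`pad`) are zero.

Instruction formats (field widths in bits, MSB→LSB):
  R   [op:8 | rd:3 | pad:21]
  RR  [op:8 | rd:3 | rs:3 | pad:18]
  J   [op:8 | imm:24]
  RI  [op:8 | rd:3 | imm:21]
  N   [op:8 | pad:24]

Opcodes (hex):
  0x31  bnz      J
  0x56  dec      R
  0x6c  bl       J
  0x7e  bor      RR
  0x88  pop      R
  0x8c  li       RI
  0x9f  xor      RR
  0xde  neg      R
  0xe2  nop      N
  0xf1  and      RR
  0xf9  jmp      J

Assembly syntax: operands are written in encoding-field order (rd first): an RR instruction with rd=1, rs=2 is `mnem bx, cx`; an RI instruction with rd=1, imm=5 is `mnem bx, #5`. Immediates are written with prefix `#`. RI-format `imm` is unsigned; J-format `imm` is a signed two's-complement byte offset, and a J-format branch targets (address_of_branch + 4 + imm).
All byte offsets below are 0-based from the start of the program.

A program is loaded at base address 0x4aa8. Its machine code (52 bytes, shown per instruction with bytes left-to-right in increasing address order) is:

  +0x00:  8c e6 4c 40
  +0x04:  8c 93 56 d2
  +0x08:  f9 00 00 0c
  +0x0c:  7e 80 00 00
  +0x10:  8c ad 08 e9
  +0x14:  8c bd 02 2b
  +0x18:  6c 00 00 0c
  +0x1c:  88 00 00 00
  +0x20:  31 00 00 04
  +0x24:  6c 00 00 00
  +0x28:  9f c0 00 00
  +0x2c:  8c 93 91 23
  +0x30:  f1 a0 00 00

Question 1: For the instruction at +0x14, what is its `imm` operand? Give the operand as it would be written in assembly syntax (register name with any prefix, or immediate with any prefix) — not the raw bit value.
@+14  big-endian(8c bd 02 2b) = 0x8cbd022b
  op=0x8cbd022b>>24=0x8c ⇒ li (RI)
  [23:21] rd=5 = di
  [20:0] imm=1901099 = #1901099

#1901099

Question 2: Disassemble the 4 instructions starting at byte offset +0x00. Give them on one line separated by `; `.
li sp, #412736; li si, #1267410; jmp #12; bor si, ax

[00] 8c e6 4c 40 → 0x8ce64c40
  opcode bits[31:24]=0x8c: li/RI
  rd@[23:21]=0x7 ⇒ sp
  imm@[20:0]=0x64c40 ⇒ #412736
[04] 8c 93 56 d2 → 0x8c9356d2
  opcode bits[31:24]=0x8c: li/RI
  rd@[23:21]=0x4 ⇒ si
  imm@[20:0]=0x1356d2 ⇒ #1267410
[08] f9 00 00 0c → 0xf900000c
  opcode bits[31:24]=0xf9: jmp/J
  imm@[23:0]=0xc ⇒ #12
[0c] 7e 80 00 00 → 0x7e800000
  opcode bits[31:24]=0x7e: bor/RR
  rd@[23:21]=0x4 ⇒ si
  rs@[20:18]=0x0 ⇒ ax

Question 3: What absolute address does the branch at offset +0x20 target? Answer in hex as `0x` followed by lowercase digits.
+0x20: 31 00 00 04 ⇒ word 0x31000004 (big)
  top 8b → 0x31 → bnz [J]
  [23:0] imm=4 = #4
  target = base 0x4aa8 + off 0x20 + 4 + imm 4 = 0x4ad0

0x4ad0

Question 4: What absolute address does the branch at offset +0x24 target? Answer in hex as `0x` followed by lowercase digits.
[24] 6c 00 00 00 → 0x6c000000
  opcode bits[31:24]=0x6c: bl/J
  imm: (w>>0)&0xffffff=0x0 → #0
  target = base 0x4aa8 + off 0x24 + 4 + imm 0 = 0x4ad0

0x4ad0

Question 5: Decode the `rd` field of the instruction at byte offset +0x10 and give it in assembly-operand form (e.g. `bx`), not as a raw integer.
di

@+10  big-endian(8c ad 08 e9) = 0x8cad08e9
  top 8b → 0x8c → li [RI]
  [23:21] rd=5 = di
  [20:0] imm=854249 = #854249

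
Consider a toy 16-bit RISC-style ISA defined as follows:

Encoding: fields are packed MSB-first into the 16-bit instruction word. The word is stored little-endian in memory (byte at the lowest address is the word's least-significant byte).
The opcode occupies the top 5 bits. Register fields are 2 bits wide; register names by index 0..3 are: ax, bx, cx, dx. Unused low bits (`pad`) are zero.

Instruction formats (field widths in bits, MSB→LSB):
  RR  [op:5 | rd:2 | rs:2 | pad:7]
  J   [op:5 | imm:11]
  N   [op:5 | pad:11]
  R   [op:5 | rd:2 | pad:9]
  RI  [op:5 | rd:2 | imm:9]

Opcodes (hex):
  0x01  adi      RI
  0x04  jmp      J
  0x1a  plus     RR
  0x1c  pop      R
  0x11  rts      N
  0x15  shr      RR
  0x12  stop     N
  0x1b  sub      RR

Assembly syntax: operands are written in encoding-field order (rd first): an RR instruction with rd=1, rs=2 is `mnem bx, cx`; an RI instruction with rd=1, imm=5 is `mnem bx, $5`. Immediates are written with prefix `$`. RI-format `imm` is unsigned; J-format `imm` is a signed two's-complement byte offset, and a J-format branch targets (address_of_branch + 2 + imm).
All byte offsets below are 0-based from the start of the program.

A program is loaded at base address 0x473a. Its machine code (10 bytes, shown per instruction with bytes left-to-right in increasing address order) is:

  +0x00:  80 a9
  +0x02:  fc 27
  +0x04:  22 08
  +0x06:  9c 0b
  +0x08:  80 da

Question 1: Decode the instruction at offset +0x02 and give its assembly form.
off 0x02: read fc 27 as little → 0x27fc
  top 5b → 0x4 → jmp [J]
  imm: (w>>0)&0x7ff=0x7fc (s11→-4) → $-4

jmp $-4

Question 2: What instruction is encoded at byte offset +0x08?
sub bx, bx

@+08  little-endian(80 da) = 0xda80
  op=0xda80>>11=0x1b ⇒ sub (RR)
  rd: (w>>9)&0x3=0x1 → bx
  rs: (w>>7)&0x3=0x1 → bx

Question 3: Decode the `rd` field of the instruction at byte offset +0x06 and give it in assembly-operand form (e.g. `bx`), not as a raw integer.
bx

off 0x06: read 9c 0b as little → 0x0b9c
  op=0x0b9c>>11=0x1 ⇒ adi (RI)
  [10:9] rd=1 = bx
  [8:0] imm=412 = $412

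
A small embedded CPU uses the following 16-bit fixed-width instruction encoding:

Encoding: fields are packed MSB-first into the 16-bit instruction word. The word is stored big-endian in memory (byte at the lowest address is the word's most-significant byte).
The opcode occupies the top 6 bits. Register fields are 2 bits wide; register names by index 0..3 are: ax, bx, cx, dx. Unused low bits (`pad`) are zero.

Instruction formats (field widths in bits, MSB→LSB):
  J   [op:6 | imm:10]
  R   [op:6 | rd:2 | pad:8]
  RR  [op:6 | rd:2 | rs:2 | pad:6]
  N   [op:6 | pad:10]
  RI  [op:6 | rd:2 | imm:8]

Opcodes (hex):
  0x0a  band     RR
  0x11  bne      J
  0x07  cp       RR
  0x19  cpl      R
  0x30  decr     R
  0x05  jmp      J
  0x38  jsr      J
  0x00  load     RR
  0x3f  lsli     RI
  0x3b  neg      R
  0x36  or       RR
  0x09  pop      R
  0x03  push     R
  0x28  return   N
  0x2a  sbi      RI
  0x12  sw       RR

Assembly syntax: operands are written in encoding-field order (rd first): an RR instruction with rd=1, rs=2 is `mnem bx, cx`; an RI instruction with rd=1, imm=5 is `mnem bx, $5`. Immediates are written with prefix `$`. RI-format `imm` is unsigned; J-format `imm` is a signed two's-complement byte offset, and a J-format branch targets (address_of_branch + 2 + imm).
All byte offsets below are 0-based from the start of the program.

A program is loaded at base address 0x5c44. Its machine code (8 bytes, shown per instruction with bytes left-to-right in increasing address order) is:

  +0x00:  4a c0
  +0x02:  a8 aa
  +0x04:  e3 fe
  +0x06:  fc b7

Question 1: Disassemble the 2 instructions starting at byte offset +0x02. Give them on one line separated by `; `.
off 0x02: read a8 aa as big → 0xa8aa
  top 6b → 0x2a → sbi [RI]
  rd@[9:8]=0x0 ⇒ ax
  imm@[7:0]=0xaa ⇒ $170
off 0x04: read e3 fe as big → 0xe3fe
  top 6b → 0x38 → jsr [J]
  imm@[9:0]=0x3fe (s10→-2) ⇒ $-2

sbi ax, $170; jsr $-2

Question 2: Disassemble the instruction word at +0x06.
[06] fc b7 → 0xfcb7
  top 6b → 0x3f → lsli [RI]
  [9:8] rd=0 = ax
  [7:0] imm=183 = $183

lsli ax, $183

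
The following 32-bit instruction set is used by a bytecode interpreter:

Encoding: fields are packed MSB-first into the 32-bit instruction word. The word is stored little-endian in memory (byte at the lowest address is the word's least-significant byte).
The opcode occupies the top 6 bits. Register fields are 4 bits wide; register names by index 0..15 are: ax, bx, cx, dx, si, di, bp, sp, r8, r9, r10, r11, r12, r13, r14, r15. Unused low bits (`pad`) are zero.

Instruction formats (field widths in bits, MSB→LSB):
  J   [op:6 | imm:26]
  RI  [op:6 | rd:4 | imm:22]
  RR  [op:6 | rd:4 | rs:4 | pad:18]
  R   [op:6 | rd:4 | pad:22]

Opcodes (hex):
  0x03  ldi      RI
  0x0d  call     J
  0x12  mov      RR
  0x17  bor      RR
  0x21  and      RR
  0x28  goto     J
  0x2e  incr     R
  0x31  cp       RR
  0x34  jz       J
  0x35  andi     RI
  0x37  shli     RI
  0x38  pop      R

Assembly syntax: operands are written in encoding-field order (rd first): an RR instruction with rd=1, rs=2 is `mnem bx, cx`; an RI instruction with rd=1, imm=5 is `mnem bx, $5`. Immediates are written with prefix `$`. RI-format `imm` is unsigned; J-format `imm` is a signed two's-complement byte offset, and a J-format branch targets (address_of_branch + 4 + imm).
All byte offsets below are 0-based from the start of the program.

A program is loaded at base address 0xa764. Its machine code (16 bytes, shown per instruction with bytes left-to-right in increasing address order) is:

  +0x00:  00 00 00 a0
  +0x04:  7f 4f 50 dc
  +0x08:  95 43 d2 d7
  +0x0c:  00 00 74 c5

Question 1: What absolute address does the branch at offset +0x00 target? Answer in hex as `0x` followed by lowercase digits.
[00] 00 00 00 a0 → 0xa0000000
  opcode bits[31:26]=0x28: goto/J
  imm@[25:0]=0x0 ⇒ $0
  target = base 0xa764 + off 0x00 + 4 + imm 0 = 0xa768

0xa768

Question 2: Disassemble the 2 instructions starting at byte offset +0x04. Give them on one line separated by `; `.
shli bx, $1068927; andi r15, $1196949

[04] 7f 4f 50 dc → 0xdc504f7f
  op=0xdc504f7f>>26=0x37 ⇒ shli (RI)
  rd: (w>>22)&0xf=0x1 → bx
  imm: (w>>0)&0x3fffff=0x104f7f → $1068927
[08] 95 43 d2 d7 → 0xd7d24395
  op=0xd7d24395>>26=0x35 ⇒ andi (RI)
  rd: (w>>22)&0xf=0xf → r15
  imm: (w>>0)&0x3fffff=0x124395 → $1196949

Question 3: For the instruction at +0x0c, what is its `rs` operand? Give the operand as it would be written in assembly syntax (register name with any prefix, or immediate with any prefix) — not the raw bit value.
[0c] 00 00 74 c5 → 0xc5740000
  opcode bits[31:26]=0x31: cp/RR
  rd: (w>>22)&0xf=0x5 → di
  rs: (w>>18)&0xf=0xd → r13

r13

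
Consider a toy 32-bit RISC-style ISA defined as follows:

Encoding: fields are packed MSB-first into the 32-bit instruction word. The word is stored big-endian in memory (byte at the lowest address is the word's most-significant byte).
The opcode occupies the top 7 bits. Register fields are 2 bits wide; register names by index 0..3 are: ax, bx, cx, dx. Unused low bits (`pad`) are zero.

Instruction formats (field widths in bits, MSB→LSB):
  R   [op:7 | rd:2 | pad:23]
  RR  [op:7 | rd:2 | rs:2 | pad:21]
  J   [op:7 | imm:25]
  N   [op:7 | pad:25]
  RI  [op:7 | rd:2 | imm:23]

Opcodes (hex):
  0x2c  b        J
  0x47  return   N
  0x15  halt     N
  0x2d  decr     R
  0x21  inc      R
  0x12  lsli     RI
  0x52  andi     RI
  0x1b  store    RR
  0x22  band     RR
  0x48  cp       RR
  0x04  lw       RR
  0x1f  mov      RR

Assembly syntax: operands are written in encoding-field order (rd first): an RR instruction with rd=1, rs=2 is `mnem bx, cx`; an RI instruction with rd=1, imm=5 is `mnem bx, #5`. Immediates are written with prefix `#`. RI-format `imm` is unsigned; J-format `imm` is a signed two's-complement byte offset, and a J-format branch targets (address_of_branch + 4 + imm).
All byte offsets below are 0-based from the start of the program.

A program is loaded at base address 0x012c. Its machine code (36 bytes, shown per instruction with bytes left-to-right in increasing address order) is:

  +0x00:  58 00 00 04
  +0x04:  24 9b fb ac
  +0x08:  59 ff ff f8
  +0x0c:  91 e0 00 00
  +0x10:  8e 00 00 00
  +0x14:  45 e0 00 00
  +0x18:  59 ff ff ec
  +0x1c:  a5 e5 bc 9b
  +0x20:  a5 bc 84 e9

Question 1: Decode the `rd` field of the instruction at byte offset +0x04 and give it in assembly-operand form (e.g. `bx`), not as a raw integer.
+0x04: 24 9b fb ac ⇒ word 0x249bfbac (big)
  opcode bits[31:25]=0x12: lsli/RI
  [24:23] rd=1 = bx
  [22:0] imm=1833900 = #1833900

bx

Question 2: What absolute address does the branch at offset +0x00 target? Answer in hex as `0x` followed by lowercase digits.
0x0134

[00] 58 00 00 04 → 0x58000004
  opcode bits[31:25]=0x2c: b/J
  imm@[24:0]=0x4 ⇒ #4
  target = base 0x012c + off 0x00 + 4 + imm 4 = 0x0134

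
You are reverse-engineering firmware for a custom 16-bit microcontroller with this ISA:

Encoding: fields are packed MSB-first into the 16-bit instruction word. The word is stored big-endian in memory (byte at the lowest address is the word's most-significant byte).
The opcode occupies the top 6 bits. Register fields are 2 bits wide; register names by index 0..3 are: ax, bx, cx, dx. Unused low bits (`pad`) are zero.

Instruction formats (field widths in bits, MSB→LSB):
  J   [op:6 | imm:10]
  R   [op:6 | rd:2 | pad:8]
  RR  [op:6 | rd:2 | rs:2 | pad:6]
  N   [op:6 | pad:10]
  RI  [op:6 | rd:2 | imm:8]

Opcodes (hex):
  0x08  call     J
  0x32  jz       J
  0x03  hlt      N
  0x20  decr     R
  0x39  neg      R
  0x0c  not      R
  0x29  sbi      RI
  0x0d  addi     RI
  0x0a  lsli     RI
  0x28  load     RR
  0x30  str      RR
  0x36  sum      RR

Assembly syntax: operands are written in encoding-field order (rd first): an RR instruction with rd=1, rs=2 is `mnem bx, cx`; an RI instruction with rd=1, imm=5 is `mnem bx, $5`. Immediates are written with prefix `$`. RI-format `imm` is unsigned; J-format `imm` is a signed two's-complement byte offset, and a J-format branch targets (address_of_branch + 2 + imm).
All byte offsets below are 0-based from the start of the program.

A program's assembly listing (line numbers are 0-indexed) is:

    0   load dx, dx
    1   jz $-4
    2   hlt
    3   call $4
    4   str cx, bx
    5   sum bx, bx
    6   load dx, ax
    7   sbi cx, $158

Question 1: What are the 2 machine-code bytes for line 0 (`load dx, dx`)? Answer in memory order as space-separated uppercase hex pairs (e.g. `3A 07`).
0. load fields op=0x28:6|rd=3:2|rs=3:2|pad=0:6 → word a3c0h → a3 c0

A3 C0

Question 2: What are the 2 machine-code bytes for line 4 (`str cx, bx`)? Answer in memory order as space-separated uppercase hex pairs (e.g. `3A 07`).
C2 40

4. str fields op=0x30:6|rd=2:2|rs=1:2|pad=0:6 → word c240h → c2 40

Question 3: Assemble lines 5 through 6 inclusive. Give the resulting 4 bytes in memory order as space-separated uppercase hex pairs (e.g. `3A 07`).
D9 40 A3 00

5. sum fields op=0x36:6|rd=1:2|rs=1:2|pad=0:6 → word d940h → d9 40
6. load fields op=0x28:6|rd=3:2|rs=0:2|pad=0:6 → word a300h → a3 00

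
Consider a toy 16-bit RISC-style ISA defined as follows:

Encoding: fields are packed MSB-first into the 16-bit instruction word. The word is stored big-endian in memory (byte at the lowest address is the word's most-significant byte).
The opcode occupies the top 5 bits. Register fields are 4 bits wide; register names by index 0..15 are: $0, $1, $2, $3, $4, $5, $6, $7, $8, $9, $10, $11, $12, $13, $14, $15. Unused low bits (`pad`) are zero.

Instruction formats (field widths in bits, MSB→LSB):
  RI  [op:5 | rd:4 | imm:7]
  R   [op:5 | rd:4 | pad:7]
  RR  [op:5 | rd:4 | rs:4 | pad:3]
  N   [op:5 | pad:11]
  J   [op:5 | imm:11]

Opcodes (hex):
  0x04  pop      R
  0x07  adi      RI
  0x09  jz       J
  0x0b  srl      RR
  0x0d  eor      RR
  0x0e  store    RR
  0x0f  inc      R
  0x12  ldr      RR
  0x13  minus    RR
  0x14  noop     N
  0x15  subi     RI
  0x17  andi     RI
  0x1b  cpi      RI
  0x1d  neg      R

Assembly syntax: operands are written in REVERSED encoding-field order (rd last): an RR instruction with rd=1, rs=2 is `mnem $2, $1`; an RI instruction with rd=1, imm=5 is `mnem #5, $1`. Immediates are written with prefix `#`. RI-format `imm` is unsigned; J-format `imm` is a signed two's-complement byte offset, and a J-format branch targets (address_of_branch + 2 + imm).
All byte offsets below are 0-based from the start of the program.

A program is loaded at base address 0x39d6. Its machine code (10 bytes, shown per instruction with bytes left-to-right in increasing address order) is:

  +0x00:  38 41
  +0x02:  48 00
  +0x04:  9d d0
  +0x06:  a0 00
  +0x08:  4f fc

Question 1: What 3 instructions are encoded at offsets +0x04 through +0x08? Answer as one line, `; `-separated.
minus $10, $11; noop; jz #-4

off 0x04: read 9d d0 as big → 0x9dd0
  opcode bits[15:11]=0x13: minus/RR
  rd@[10:7]=0xb ⇒ $11
  rs@[6:3]=0xa ⇒ $10
off 0x06: read a0 00 as big → 0xa000
  opcode bits[15:11]=0x14: noop/N
off 0x08: read 4f fc as big → 0x4ffc
  opcode bits[15:11]=0x9: jz/J
  imm@[10:0]=0x7fc (s11→-4) ⇒ #-4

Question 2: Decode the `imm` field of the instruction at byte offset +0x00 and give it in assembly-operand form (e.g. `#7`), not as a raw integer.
@+00  big-endian(38 41) = 0x3841
  top 5b → 0x7 → adi [RI]
  rd: (w>>7)&0xf=0x0 → $0
  imm: (w>>0)&0x7f=0x41 → #65

#65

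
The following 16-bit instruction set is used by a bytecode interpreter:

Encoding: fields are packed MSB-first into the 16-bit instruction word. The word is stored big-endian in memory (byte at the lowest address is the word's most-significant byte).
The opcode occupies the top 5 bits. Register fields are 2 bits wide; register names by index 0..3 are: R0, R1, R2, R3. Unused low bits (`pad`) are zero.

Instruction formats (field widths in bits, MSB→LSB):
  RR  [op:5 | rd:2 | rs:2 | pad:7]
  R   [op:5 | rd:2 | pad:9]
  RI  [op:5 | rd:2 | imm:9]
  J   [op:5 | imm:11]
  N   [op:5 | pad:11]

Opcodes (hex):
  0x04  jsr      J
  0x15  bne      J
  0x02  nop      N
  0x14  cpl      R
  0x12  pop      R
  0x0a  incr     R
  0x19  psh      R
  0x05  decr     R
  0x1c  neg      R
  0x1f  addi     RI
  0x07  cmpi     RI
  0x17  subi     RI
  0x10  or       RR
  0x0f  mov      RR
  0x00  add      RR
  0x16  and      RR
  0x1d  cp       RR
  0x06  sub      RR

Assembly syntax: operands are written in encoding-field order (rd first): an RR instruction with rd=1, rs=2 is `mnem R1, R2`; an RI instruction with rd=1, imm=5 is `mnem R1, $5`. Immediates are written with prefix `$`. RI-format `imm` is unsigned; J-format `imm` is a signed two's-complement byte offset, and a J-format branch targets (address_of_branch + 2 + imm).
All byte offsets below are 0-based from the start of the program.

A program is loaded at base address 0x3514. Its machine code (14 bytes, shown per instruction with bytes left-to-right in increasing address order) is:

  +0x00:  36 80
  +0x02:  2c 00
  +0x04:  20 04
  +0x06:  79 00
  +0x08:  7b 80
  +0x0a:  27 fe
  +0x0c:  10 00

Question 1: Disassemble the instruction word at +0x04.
jsr $4

[04] 20 04 → 0x2004
  top 5b → 0x4 → jsr [J]
  imm@[10:0]=0x4 ⇒ $4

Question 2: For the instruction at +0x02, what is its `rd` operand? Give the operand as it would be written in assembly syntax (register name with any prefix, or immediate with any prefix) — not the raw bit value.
off 0x02: read 2c 00 as big → 0x2c00
  op=0x2c00>>11=0x5 ⇒ decr (R)
  rd@[10:9]=0x2 ⇒ R2

R2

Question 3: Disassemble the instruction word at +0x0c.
[0c] 10 00 → 0x1000
  op=0x1000>>11=0x2 ⇒ nop (N)

nop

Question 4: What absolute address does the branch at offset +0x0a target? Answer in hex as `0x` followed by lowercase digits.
0x351e

[0a] 27 fe → 0x27fe
  op=0x27fe>>11=0x4 ⇒ jsr (J)
  imm: (w>>0)&0x7ff=0x7fe (s11→-2) → $-2
  target = base 0x3514 + off 0x0a + 2 + imm -2 = 0x351e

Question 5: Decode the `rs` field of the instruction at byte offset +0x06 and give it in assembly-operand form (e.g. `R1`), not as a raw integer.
R2

@+06  big-endian(79 00) = 0x7900
  op=0x7900>>11=0xf ⇒ mov (RR)
  rd@[10:9]=0x0 ⇒ R0
  rs@[8:7]=0x2 ⇒ R2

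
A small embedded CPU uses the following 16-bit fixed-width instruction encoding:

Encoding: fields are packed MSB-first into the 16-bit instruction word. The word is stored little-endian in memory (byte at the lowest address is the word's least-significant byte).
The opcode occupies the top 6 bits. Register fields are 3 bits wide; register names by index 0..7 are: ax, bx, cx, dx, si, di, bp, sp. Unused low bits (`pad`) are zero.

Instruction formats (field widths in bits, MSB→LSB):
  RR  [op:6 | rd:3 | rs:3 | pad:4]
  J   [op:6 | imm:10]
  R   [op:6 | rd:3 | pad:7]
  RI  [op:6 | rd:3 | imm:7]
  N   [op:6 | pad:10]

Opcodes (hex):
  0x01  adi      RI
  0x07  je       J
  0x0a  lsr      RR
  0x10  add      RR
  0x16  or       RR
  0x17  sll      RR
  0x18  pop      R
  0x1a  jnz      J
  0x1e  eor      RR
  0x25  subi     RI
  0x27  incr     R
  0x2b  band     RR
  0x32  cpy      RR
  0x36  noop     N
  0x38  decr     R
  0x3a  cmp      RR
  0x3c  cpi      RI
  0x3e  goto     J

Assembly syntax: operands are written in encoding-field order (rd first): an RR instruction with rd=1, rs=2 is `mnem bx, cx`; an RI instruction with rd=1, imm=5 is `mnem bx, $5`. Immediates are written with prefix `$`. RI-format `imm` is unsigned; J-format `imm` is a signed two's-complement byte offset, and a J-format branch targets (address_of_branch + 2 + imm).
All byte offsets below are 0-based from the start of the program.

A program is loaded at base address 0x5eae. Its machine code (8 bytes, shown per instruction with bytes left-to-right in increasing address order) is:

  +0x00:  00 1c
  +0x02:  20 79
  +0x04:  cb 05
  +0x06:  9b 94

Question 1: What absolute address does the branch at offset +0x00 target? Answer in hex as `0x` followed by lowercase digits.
0x5eb0

[00] 00 1c → 0x1c00
  op=0x1c00>>10=0x7 ⇒ je (J)
  [9:0] imm=0 = $0
  target = base 0x5eae + off 0x00 + 2 + imm 0 = 0x5eb0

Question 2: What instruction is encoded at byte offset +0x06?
subi bx, $27

@+06  little-endian(9b 94) = 0x949b
  top 6b → 0x25 → subi [RI]
  rd@[9:7]=0x1 ⇒ bx
  imm@[6:0]=0x1b ⇒ $27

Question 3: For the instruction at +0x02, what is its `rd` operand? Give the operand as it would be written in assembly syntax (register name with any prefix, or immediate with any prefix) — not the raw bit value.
[02] 20 79 → 0x7920
  top 6b → 0x1e → eor [RR]
  [9:7] rd=2 = cx
  [6:4] rs=2 = cx

cx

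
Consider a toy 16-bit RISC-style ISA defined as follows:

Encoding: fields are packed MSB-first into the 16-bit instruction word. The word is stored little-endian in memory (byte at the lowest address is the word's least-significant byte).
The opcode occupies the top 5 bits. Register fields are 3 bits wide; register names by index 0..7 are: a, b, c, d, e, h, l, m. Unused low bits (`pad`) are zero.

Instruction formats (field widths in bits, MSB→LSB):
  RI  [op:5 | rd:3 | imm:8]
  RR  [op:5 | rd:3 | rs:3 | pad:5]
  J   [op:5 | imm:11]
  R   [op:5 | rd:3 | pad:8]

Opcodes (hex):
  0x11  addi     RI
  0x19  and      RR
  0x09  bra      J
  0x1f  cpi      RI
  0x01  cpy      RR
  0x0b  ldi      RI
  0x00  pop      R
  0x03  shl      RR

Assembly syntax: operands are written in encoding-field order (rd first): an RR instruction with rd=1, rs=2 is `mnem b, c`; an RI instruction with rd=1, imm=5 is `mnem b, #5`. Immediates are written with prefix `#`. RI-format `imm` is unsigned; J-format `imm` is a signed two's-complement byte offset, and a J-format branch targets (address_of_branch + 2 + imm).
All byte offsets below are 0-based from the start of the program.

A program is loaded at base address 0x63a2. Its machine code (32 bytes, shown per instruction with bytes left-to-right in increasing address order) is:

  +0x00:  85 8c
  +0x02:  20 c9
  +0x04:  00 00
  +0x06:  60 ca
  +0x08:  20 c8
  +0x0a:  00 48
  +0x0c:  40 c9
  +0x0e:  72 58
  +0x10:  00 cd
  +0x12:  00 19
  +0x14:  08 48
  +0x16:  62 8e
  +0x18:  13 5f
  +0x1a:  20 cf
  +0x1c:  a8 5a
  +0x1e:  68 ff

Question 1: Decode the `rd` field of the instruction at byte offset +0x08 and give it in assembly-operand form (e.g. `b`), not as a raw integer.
a

[08] 20 c8 → 0xc820
  opcode bits[15:11]=0x19: and/RR
  rd: (w>>8)&0x7=0x0 → a
  rs: (w>>5)&0x7=0x1 → b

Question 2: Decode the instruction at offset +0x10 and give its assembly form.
and h, a

+0x10: 00 cd ⇒ word 0xcd00 (little)
  opcode bits[15:11]=0x19: and/RR
  rd: (w>>8)&0x7=0x5 → h
  rs: (w>>5)&0x7=0x0 → a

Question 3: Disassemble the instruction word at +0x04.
@+04  little-endian(00 00) = 0x0000
  opcode bits[15:11]=0x0: pop/R
  rd: (w>>8)&0x7=0x0 → a

pop a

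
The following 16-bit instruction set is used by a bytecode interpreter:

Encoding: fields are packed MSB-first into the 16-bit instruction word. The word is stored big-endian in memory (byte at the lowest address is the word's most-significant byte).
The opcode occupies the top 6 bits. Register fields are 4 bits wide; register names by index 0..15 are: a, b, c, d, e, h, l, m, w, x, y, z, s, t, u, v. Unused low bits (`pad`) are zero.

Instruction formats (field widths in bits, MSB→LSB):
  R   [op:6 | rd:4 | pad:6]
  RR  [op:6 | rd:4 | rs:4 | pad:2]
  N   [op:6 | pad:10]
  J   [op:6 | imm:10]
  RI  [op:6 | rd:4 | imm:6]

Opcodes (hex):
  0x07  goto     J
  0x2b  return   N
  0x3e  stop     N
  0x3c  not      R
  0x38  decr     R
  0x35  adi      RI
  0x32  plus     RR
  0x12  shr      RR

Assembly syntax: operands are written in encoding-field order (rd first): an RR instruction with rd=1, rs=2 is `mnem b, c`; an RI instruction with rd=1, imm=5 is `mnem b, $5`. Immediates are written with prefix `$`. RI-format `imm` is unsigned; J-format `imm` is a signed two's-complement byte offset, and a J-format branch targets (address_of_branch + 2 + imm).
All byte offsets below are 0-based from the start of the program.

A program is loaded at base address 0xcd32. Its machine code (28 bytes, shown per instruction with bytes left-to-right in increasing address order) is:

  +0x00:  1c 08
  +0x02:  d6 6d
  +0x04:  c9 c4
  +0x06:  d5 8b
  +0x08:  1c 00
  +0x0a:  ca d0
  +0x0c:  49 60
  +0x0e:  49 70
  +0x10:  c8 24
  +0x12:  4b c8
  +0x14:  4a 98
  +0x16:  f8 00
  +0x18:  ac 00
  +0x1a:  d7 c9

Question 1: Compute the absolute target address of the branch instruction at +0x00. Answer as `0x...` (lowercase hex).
[00] 1c 08 → 0x1c08
  top 6b → 0x7 → goto [J]
  [9:0] imm=8 = $8
  target = base 0xcd32 + off 0x00 + 2 + imm 8 = 0xcd3c

0xcd3c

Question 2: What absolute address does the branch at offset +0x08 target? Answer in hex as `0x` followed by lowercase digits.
[08] 1c 00 → 0x1c00
  op=0x1c00>>10=0x7 ⇒ goto (J)
  [9:0] imm=0 = $0
  target = base 0xcd32 + off 0x08 + 2 + imm 0 = 0xcd3c

0xcd3c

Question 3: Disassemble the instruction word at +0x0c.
[0c] 49 60 → 0x4960
  opcode bits[15:10]=0x12: shr/RR
  [9:6] rd=5 = h
  [5:2] rs=8 = w

shr h, w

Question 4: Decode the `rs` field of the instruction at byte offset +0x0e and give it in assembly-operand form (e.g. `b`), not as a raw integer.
s

[0e] 49 70 → 0x4970
  top 6b → 0x12 → shr [RR]
  rd: (w>>6)&0xf=0x5 → h
  rs: (w>>2)&0xf=0xc → s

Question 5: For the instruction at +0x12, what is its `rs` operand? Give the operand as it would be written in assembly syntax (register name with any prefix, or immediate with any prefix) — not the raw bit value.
@+12  big-endian(4b c8) = 0x4bc8
  top 6b → 0x12 → shr [RR]
  [9:6] rd=15 = v
  [5:2] rs=2 = c

c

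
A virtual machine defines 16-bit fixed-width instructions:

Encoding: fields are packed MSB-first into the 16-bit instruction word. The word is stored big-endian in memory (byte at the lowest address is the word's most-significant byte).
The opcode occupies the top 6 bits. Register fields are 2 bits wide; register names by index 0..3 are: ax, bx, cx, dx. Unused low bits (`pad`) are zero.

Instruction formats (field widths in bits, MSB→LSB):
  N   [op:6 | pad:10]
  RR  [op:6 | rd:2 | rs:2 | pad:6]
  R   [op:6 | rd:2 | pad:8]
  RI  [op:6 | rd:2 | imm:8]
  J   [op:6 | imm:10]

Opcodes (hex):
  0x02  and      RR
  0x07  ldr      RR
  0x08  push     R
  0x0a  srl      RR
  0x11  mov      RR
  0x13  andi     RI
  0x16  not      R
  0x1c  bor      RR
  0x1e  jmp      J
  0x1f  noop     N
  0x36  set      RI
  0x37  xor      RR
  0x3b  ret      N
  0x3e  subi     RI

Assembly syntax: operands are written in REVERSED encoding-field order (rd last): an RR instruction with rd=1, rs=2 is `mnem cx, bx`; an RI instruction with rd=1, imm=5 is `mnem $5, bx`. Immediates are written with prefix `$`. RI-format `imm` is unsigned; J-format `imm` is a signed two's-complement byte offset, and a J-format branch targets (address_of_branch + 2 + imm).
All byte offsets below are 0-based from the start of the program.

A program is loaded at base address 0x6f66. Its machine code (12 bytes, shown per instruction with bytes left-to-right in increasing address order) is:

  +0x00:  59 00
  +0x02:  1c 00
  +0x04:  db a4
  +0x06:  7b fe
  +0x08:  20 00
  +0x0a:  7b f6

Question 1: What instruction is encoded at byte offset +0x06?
off 0x06: read 7b fe as big → 0x7bfe
  top 6b → 0x1e → jmp [J]
  imm: (w>>0)&0x3ff=0x3fe (s10→-2) → $-2

jmp $-2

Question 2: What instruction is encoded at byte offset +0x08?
[08] 20 00 → 0x2000
  op=0x2000>>10=0x8 ⇒ push (R)
  rd: (w>>8)&0x3=0x0 → ax

push ax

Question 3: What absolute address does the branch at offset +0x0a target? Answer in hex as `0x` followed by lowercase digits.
0x6f68

@+0a  big-endian(7b f6) = 0x7bf6
  top 6b → 0x1e → jmp [J]
  [9:0] imm=1014 (s10→-10) = $-10
  target = base 0x6f66 + off 0x0a + 2 + imm -10 = 0x6f68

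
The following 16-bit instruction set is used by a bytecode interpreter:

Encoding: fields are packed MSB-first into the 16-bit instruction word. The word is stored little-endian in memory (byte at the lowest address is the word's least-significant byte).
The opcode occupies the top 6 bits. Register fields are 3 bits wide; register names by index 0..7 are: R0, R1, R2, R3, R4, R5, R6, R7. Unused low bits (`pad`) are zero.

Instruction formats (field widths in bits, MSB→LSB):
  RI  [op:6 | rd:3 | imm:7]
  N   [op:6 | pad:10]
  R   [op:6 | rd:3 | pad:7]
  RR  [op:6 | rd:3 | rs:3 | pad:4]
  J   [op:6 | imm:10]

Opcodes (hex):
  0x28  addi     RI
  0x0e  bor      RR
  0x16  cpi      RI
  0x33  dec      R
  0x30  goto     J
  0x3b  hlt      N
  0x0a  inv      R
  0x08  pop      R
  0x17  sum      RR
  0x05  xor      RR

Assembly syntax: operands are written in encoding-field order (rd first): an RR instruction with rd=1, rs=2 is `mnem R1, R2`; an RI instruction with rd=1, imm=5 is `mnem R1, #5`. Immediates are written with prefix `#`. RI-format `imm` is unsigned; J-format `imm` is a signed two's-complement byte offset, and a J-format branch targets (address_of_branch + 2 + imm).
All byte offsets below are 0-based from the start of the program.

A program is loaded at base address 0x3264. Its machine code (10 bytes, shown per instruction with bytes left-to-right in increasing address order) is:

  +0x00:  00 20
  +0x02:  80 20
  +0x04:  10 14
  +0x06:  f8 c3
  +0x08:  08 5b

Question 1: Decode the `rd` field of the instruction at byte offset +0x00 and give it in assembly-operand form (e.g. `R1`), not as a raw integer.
R0

off 0x00: read 00 20 as little → 0x2000
  opcode bits[15:10]=0x8: pop/R
  rd@[9:7]=0x0 ⇒ R0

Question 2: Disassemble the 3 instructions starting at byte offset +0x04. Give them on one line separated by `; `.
off 0x04: read 10 14 as little → 0x1410
  op=0x1410>>10=0x5 ⇒ xor (RR)
  rd: (w>>7)&0x7=0x0 → R0
  rs: (w>>4)&0x7=0x1 → R1
off 0x06: read f8 c3 as little → 0xc3f8
  op=0xc3f8>>10=0x30 ⇒ goto (J)
  imm: (w>>0)&0x3ff=0x3f8 (s10→-8) → #-8
off 0x08: read 08 5b as little → 0x5b08
  op=0x5b08>>10=0x16 ⇒ cpi (RI)
  rd: (w>>7)&0x7=0x6 → R6
  imm: (w>>0)&0x7f=0x8 → #8

xor R0, R1; goto #-8; cpi R6, #8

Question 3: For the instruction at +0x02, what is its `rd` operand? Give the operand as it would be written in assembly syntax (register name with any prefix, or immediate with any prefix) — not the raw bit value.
+0x02: 80 20 ⇒ word 0x2080 (little)
  op=0x2080>>10=0x8 ⇒ pop (R)
  [9:7] rd=1 = R1

R1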